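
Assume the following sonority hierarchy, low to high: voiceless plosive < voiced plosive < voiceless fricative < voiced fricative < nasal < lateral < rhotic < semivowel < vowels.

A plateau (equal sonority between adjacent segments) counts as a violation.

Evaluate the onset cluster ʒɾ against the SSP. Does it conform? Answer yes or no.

/ʒ/ is a voiced fricative (sonority 4).
/ɾ/ is a rhotic (sonority 7).
The profile 4-7 strictly rises, so the onset cluster satisfies the SSP.

yes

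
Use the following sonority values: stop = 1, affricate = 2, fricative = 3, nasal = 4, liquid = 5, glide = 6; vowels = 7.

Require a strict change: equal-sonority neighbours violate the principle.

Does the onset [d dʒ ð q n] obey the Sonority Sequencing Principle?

no

/d/ is a stop (sonority 1).
/dʒ/ is an affricate (sonority 2).
/ð/ is a fricative (sonority 3).
/q/ is a stop (sonority 1).
/n/ is a nasal (sonority 4).
The profile is 1-2-3-1-4. Between /ð/ (3) and /q/ (1) sonority does not rise, so the cluster violates the SSP.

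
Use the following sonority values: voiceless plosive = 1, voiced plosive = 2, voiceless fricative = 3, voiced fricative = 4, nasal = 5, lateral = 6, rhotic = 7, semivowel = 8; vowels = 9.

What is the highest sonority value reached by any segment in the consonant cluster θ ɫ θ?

/θ/ — voiceless fricative, sonority 3.
/ɫ/ — lateral, sonority 6.
/θ/ — voiceless fricative, sonority 3.
The maximum is 6.

6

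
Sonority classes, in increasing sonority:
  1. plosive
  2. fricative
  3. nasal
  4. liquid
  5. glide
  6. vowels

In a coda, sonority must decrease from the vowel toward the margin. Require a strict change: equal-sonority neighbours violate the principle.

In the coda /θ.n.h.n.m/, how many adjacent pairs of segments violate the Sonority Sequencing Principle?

/θ/: fricative = 2.
/n/: nasal = 3.
/h/: fricative = 2.
/n/: nasal = 3.
/m/: nasal = 3.
/θ/→/n/: 2→3 (does not fall) — violation.
/n/→/h/: 3→2 (falls) — ok.
/h/→/n/: 2→3 (does not fall) — violation.
/n/→/m/: 3→3 (plateau) — violation.

3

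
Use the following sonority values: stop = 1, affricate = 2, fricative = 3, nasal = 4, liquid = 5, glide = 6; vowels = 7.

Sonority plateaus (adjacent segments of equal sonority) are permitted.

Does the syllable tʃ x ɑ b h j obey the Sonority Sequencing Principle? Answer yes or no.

no

Onset: /tʃ/ is an affricate (sonority 2), /x/ is a fricative (sonority 3); then the nucleus /ɑ/ (sonority 7).
Onset profile 2-3-7 — rises to the nucleus.
Coda: /b/ is a stop (sonority 1), /h/ is a fricative (sonority 3), /j/ is a glide (sonority 6).
Coda profile 7-1-3-6 — does not fall throughout.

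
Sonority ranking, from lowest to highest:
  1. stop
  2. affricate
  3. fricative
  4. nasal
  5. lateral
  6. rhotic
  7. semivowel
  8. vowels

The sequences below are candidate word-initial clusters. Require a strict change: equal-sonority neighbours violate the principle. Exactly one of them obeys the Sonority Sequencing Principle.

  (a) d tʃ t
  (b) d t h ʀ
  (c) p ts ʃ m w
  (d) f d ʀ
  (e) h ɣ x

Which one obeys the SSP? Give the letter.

(a) sonority 1-2-1: ill-formed.
(b) sonority 1-1-3-6: ill-formed.
(c) sonority 1-2-3-4-7: well-formed.
(d) sonority 3-1-6: ill-formed.
(e) sonority 3-3-3: ill-formed.

c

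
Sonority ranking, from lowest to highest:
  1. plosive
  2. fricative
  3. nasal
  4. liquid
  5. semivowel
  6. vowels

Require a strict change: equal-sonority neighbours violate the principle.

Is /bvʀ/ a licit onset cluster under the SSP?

/b/ — plosive, sonority 1.
/v/ — fricative, sonority 2.
/ʀ/ — liquid, sonority 4.
The profile 1-2-4 strictly rises, so the onset cluster satisfies the SSP.

yes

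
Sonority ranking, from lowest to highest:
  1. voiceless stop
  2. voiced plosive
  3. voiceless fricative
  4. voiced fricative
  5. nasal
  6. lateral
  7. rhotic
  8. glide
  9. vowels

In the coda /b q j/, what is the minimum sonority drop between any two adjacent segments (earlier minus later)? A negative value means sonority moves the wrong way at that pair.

/b/ is a voiced plosive (sonority 2).
/q/ is a voiceless stop (sonority 1).
/j/ is a glide (sonority 8).
/b/→/q/: change +1.
/q/→/j/: change -7.
Minimum = -7.

-7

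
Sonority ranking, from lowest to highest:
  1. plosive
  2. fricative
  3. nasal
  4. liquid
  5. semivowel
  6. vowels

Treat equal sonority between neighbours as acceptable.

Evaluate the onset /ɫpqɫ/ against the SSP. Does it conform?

no

/ɫ/ — liquid, sonority 4.
/p/ — plosive, sonority 1.
/q/ — plosive, sonority 1.
/ɫ/ — liquid, sonority 4.
The profile is 4-1-1-4. Between /ɫ/ (4) and /p/ (1) sonority does not rise, so the cluster violates the SSP.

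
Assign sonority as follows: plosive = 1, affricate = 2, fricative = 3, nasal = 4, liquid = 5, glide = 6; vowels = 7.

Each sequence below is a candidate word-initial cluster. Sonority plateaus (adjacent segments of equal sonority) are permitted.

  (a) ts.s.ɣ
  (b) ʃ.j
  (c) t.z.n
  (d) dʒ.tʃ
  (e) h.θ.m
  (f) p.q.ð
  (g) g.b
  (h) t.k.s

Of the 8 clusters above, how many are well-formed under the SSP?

(a) ts.s.ɣ: profile 2-3-3 — obeys.
(b) ʃ.j: profile 3-6 — obeys.
(c) t.z.n: profile 1-3-4 — obeys.
(d) dʒ.tʃ: profile 2-2 — obeys.
(e) h.θ.m: profile 3-3-4 — obeys.
(f) p.q.ð: profile 1-1-3 — obeys.
(g) g.b: profile 1-1 — obeys.
(h) t.k.s: profile 1-1-3 — obeys.

8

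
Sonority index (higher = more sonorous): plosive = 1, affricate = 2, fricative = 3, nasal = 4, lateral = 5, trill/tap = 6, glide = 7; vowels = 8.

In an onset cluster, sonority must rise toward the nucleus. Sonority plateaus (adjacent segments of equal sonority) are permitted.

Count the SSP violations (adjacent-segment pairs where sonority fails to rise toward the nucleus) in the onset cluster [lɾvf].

1

/l/: lateral = 5.
/ɾ/: trill/tap = 6.
/v/: fricative = 3.
/f/: fricative = 3.
/l/→/ɾ/: 5→6 (rises) — ok.
/ɾ/→/v/: 6→3 (does not rise) — violation.
/v/→/f/: 3→3 (plateau, allowed) — ok.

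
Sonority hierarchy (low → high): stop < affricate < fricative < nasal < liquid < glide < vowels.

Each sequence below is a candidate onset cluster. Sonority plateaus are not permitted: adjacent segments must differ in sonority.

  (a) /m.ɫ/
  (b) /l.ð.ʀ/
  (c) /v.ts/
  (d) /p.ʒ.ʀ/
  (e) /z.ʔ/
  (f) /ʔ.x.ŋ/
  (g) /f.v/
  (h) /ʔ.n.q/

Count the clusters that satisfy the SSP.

3

(a) /m.ɫ/: profile 4-5 — obeys.
(b) /l.ð.ʀ/: profile 5-3-5 — violates.
(c) /v.ts/: profile 3-2 — violates.
(d) /p.ʒ.ʀ/: profile 1-3-5 — obeys.
(e) /z.ʔ/: profile 3-1 — violates.
(f) /ʔ.x.ŋ/: profile 1-3-4 — obeys.
(g) /f.v/: profile 3-3 — violates.
(h) /ʔ.n.q/: profile 1-4-1 — violates.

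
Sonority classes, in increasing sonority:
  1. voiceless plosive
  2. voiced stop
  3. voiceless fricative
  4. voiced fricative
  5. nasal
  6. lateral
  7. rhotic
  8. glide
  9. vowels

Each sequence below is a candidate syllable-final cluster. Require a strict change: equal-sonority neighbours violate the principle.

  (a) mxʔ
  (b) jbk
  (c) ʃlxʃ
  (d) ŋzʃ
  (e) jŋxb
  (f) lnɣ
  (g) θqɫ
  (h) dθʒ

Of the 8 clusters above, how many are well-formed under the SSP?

5

(a) 5-3-1 → obeys
(b) 8-2-1 → obeys
(c) 3-6-3-3 → violates
(d) 5-4-3 → obeys
(e) 8-5-3-2 → obeys
(f) 6-5-4 → obeys
(g) 3-1-6 → violates
(h) 2-3-4 → violates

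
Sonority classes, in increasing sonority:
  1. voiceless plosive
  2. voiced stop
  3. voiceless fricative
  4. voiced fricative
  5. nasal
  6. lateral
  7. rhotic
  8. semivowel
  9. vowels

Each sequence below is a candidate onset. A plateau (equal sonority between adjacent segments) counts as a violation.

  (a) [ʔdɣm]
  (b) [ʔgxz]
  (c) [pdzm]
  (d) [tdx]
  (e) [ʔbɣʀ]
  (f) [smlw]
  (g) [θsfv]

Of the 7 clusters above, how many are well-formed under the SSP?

(a) sonority 1-2-4-5: well-formed.
(b) sonority 1-2-3-4: well-formed.
(c) sonority 1-2-4-5: well-formed.
(d) sonority 1-2-3: well-formed.
(e) sonority 1-2-4-7: well-formed.
(f) sonority 3-5-6-8: well-formed.
(g) sonority 3-3-3-4: ill-formed.

6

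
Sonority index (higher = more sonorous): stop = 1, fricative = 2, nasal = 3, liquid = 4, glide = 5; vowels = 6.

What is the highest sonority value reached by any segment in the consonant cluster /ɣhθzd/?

2

/ɣ/ is a fricative (sonority 2).
/h/ is a fricative (sonority 2).
/θ/ is a fricative (sonority 2).
/z/ is a fricative (sonority 2).
/d/ is a stop (sonority 1).
The maximum is 2.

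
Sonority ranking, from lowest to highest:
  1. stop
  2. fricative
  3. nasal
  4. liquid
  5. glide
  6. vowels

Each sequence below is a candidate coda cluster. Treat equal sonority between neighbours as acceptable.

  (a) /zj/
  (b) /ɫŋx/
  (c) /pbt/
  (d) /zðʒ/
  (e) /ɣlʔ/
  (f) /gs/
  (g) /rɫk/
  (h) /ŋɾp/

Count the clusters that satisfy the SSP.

(a) sonority 2-5: ill-formed.
(b) sonority 4-3-2: well-formed.
(c) sonority 1-1-1: well-formed.
(d) sonority 2-2-2: well-formed.
(e) sonority 2-4-1: ill-formed.
(f) sonority 1-2: ill-formed.
(g) sonority 4-4-1: well-formed.
(h) sonority 3-4-1: ill-formed.

4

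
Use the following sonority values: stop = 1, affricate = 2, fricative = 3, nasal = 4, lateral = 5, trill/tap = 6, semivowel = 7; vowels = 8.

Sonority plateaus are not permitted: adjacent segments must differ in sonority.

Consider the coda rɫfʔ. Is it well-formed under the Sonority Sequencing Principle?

yes

/r/ — trill/tap, sonority 6.
/ɫ/ — lateral, sonority 5.
/f/ — fricative, sonority 3.
/ʔ/ — stop, sonority 1.
The profile 6-5-3-1 strictly falls, so the coda satisfies the SSP.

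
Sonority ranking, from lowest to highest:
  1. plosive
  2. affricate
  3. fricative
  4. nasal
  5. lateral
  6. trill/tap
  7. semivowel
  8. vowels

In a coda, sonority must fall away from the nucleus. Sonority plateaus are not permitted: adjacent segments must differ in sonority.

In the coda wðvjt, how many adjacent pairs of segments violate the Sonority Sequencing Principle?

2

/w/ is a semivowel (sonority 7).
/ð/ is a fricative (sonority 3).
/v/ is a fricative (sonority 3).
/j/ is a semivowel (sonority 7).
/t/ is a plosive (sonority 1).
/w/→/ð/: 7→3 (falls) — ok.
/ð/→/v/: 3→3 (plateau) — violation.
/v/→/j/: 3→7 (does not fall) — violation.
/j/→/t/: 7→1 (falls) — ok.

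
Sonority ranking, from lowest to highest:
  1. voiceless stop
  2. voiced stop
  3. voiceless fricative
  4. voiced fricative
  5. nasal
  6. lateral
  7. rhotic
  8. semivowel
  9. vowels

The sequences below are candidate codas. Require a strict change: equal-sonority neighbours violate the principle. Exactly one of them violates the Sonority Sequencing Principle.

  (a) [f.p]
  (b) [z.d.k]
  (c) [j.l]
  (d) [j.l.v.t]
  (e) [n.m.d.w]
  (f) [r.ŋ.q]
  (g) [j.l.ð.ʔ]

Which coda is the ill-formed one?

(a) [f.p]: profile 3-1 — obeys.
(b) [z.d.k]: profile 4-2-1 — obeys.
(c) [j.l]: profile 8-6 — obeys.
(d) [j.l.v.t]: profile 8-6-4-1 — obeys.
(e) [n.m.d.w]: profile 5-5-2-8 — violates.
(f) [r.ŋ.q]: profile 7-5-1 — obeys.
(g) [j.l.ð.ʔ]: profile 8-6-4-1 — obeys.

e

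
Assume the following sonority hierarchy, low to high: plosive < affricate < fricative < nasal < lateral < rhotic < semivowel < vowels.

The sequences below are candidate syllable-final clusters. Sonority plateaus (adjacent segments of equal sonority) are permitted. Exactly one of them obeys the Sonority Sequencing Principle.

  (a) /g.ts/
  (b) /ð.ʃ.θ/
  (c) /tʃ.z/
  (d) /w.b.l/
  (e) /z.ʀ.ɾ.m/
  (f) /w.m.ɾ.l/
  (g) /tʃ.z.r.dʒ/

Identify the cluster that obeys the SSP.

b

(a) /g.ts/: profile 1-2 — violates.
(b) /ð.ʃ.θ/: profile 3-3-3 — obeys.
(c) /tʃ.z/: profile 2-3 — violates.
(d) /w.b.l/: profile 7-1-5 — violates.
(e) /z.ʀ.ɾ.m/: profile 3-6-6-4 — violates.
(f) /w.m.ɾ.l/: profile 7-4-6-5 — violates.
(g) /tʃ.z.r.dʒ/: profile 2-3-6-2 — violates.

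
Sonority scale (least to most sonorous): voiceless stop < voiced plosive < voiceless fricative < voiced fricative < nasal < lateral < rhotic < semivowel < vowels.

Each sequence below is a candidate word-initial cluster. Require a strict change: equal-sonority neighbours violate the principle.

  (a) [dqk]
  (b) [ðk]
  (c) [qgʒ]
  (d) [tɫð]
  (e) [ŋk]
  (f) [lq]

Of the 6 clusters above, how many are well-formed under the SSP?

(a) sonority 2-1-1: ill-formed.
(b) sonority 4-1: ill-formed.
(c) sonority 1-2-4: well-formed.
(d) sonority 1-6-4: ill-formed.
(e) sonority 5-1: ill-formed.
(f) sonority 6-1: ill-formed.

1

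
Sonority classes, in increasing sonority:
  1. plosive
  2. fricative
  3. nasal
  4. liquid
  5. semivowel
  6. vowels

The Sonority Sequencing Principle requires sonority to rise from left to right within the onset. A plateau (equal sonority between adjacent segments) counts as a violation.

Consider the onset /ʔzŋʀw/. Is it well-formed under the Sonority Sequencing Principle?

yes

/ʔ/ — plosive, sonority 1.
/z/ — fricative, sonority 2.
/ŋ/ — nasal, sonority 3.
/ʀ/ — liquid, sonority 4.
/w/ — semivowel, sonority 5.
The profile 1-2-3-4-5 strictly rises, so the onset satisfies the SSP.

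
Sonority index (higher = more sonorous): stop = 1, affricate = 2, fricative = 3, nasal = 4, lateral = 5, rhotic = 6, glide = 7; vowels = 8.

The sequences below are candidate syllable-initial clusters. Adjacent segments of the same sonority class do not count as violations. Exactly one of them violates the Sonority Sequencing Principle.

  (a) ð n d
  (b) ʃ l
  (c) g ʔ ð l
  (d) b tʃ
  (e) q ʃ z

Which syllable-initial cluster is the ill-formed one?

(a) 3-4-1 → violates
(b) 3-5 → obeys
(c) 1-1-3-5 → obeys
(d) 1-2 → obeys
(e) 1-3-3 → obeys

a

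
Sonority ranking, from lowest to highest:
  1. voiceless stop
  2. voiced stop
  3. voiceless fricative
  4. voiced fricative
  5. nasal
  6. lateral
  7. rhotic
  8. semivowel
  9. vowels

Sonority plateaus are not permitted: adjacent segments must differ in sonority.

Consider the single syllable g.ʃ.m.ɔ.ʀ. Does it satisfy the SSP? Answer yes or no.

yes

Onset: /g/ is a voiced stop (sonority 2), /ʃ/ is a voiceless fricative (sonority 3), /m/ is a nasal (sonority 5); then the nucleus /ɔ/ (sonority 9).
Onset profile 2-3-5-9 — rises to the nucleus.
Coda: /ʀ/ is a rhotic (sonority 7).
Coda profile 9-7 — falls from the nucleus.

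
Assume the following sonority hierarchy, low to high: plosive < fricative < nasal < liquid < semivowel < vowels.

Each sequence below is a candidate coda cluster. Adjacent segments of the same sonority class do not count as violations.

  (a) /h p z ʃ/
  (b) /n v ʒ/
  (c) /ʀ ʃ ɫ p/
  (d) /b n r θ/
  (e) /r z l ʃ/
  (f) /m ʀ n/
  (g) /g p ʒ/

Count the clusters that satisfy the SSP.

(a) sonority 2-1-2-2: ill-formed.
(b) sonority 3-2-2: well-formed.
(c) sonority 4-2-4-1: ill-formed.
(d) sonority 1-3-4-2: ill-formed.
(e) sonority 4-2-4-2: ill-formed.
(f) sonority 3-4-3: ill-formed.
(g) sonority 1-1-2: ill-formed.

1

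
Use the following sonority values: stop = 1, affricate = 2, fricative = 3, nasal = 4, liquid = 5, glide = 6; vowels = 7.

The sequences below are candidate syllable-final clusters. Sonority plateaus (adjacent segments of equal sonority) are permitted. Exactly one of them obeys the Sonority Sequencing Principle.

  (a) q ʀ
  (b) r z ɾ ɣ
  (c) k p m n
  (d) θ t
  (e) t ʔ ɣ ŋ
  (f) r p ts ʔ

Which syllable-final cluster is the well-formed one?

d

(a) q ʀ: profile 1-5 — violates.
(b) r z ɾ ɣ: profile 5-3-5-3 — violates.
(c) k p m n: profile 1-1-4-4 — violates.
(d) θ t: profile 3-1 — obeys.
(e) t ʔ ɣ ŋ: profile 1-1-3-4 — violates.
(f) r p ts ʔ: profile 5-1-2-1 — violates.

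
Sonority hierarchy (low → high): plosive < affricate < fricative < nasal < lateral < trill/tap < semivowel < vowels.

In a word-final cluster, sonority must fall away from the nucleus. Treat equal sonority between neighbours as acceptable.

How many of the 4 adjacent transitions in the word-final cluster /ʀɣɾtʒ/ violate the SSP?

2

/ʀ/ — trill/tap, sonority 6.
/ɣ/ — fricative, sonority 3.
/ɾ/ — trill/tap, sonority 6.
/t/ — plosive, sonority 1.
/ʒ/ — fricative, sonority 3.
/ʀ/→/ɣ/: 6→3 (falls) — ok.
/ɣ/→/ɾ/: 3→6 (does not fall) — violation.
/ɾ/→/t/: 6→1 (falls) — ok.
/t/→/ʒ/: 1→3 (does not fall) — violation.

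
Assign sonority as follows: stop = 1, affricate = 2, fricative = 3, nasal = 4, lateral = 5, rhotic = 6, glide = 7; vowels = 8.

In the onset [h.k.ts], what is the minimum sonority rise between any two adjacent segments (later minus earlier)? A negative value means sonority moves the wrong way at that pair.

/h/ is a fricative (sonority 3).
/k/ is a stop (sonority 1).
/ts/ is an affricate (sonority 2).
/h/→/k/: change -2.
/k/→/ts/: change +1.
Minimum = -2.

-2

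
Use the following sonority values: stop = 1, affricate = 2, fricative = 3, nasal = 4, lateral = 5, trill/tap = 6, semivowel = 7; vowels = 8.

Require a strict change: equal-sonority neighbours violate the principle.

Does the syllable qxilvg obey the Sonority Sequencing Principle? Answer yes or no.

yes

Onset: /q/ is a stop (sonority 1), /x/ is a fricative (sonority 3); then the nucleus /i/ (sonority 8).
Onset profile 1-3-8 — rises to the nucleus.
Coda: /l/ is a lateral (sonority 5), /v/ is a fricative (sonority 3), /g/ is a stop (sonority 1).
Coda profile 8-5-3-1 — falls from the nucleus.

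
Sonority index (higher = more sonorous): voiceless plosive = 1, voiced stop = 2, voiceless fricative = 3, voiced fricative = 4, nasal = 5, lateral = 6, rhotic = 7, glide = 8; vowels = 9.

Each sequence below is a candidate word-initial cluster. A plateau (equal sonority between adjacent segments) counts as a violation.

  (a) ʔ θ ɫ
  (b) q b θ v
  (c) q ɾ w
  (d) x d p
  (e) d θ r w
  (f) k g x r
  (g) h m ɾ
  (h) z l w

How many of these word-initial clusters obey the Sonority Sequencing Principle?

7

(a) sonority 1-3-6: well-formed.
(b) sonority 1-2-3-4: well-formed.
(c) sonority 1-7-8: well-formed.
(d) sonority 3-2-1: ill-formed.
(e) sonority 2-3-7-8: well-formed.
(f) sonority 1-2-3-7: well-formed.
(g) sonority 3-5-7: well-formed.
(h) sonority 4-6-8: well-formed.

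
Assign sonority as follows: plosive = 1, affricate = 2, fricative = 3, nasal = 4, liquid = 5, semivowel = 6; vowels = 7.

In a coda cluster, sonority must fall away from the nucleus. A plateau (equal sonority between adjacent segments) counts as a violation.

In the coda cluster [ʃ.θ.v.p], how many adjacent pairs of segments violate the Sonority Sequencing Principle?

2

/ʃ/ is a fricative (sonority 3).
/θ/ is a fricative (sonority 3).
/v/ is a fricative (sonority 3).
/p/ is a plosive (sonority 1).
/ʃ/→/θ/: 3→3 (plateau) — violation.
/θ/→/v/: 3→3 (plateau) — violation.
/v/→/p/: 3→1 (falls) — ok.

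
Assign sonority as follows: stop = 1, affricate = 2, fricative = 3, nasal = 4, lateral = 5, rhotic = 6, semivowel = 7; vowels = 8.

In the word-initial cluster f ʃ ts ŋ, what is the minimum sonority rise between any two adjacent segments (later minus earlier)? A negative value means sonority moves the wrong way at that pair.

-1

/f/ is a fricative (sonority 3).
/ʃ/ is a fricative (sonority 3).
/ts/ is an affricate (sonority 2).
/ŋ/ is a nasal (sonority 4).
/f/→/ʃ/: change +0.
/ʃ/→/ts/: change -1.
/ts/→/ŋ/: change +2.
Minimum = -1.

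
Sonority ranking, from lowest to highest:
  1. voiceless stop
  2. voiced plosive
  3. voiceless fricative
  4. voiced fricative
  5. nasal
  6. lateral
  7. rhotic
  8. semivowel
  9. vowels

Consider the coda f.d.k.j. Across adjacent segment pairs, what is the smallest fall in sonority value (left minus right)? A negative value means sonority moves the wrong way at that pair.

/f/ is a voiceless fricative (sonority 3).
/d/ is a voiced plosive (sonority 2).
/k/ is a voiceless stop (sonority 1).
/j/ is a semivowel (sonority 8).
/f/→/d/: change +1.
/d/→/k/: change +1.
/k/→/j/: change -7.
Minimum = -7.

-7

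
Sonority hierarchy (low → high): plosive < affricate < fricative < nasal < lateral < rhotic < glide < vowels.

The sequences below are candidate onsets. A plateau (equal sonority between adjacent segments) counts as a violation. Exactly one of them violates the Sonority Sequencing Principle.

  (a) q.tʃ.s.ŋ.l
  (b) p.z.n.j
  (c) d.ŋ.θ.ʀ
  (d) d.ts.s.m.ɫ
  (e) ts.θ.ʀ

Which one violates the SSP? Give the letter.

(a) 1-2-3-4-5 → obeys
(b) 1-3-4-7 → obeys
(c) 1-4-3-6 → violates
(d) 1-2-3-4-5 → obeys
(e) 2-3-6 → obeys

c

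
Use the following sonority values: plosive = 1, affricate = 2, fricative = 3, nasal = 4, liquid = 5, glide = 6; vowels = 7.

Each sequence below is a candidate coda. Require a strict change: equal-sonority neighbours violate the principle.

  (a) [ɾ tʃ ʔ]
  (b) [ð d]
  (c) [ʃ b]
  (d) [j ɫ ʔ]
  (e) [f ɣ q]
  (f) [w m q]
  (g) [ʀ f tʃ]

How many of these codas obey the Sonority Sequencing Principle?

6

(a) sonority 5-2-1: well-formed.
(b) sonority 3-1: well-formed.
(c) sonority 3-1: well-formed.
(d) sonority 6-5-1: well-formed.
(e) sonority 3-3-1: ill-formed.
(f) sonority 6-4-1: well-formed.
(g) sonority 5-3-2: well-formed.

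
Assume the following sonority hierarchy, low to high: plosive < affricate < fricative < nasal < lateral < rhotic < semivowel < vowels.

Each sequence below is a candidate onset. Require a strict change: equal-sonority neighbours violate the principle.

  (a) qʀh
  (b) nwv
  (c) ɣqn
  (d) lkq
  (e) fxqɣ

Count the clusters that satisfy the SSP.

(a) sonority 1-6-3: ill-formed.
(b) sonority 4-7-3: ill-formed.
(c) sonority 3-1-4: ill-formed.
(d) sonority 5-1-1: ill-formed.
(e) sonority 3-3-1-3: ill-formed.

0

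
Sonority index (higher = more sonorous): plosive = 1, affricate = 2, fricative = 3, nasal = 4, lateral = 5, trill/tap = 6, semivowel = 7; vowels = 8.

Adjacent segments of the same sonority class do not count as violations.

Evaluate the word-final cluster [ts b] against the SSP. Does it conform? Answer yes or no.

yes

/ts/ is an affricate (sonority 2).
/b/ is a plosive (sonority 1).
The profile 2-1 strictly falls, so the word-final cluster satisfies the SSP.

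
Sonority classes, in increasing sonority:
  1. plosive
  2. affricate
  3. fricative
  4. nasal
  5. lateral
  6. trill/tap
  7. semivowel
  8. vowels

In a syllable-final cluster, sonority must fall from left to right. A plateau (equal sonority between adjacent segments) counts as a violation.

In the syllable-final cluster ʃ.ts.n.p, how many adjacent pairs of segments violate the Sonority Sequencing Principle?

1

/ʃ/ — fricative, sonority 3.
/ts/ — affricate, sonority 2.
/n/ — nasal, sonority 4.
/p/ — plosive, sonority 1.
/ʃ/→/ts/: 3→2 (falls) — ok.
/ts/→/n/: 2→4 (does not fall) — violation.
/n/→/p/: 4→1 (falls) — ok.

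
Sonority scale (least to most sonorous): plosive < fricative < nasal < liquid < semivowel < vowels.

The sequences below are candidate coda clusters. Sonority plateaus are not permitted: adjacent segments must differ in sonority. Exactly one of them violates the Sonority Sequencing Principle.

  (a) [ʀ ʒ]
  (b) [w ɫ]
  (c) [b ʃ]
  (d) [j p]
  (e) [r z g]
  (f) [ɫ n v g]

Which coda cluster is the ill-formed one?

(a) [ʀ ʒ]: profile 4-2 — obeys.
(b) [w ɫ]: profile 5-4 — obeys.
(c) [b ʃ]: profile 1-2 — violates.
(d) [j p]: profile 5-1 — obeys.
(e) [r z g]: profile 4-2-1 — obeys.
(f) [ɫ n v g]: profile 4-3-2-1 — obeys.

c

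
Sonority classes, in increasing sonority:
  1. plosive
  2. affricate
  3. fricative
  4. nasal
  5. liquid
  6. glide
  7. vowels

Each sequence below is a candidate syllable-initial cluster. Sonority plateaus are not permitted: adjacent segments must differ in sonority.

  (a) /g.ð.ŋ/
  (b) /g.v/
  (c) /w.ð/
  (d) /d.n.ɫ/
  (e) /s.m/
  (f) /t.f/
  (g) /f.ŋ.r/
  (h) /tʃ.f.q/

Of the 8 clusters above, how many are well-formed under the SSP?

(a) 1-3-4 → obeys
(b) 1-3 → obeys
(c) 6-3 → violates
(d) 1-4-5 → obeys
(e) 3-4 → obeys
(f) 1-3 → obeys
(g) 3-4-5 → obeys
(h) 2-3-1 → violates

6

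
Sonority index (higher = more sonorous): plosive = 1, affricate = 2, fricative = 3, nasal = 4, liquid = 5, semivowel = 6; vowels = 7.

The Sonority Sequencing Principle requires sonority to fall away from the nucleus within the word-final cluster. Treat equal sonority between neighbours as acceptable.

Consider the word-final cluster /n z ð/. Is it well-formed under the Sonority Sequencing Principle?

/n/ is a nasal (sonority 4).
/z/ is a fricative (sonority 3).
/ð/ is a fricative (sonority 3).
The profile 4-3-3 is non-increasing (plateaus allowed), so the word-final cluster satisfies the SSP.

yes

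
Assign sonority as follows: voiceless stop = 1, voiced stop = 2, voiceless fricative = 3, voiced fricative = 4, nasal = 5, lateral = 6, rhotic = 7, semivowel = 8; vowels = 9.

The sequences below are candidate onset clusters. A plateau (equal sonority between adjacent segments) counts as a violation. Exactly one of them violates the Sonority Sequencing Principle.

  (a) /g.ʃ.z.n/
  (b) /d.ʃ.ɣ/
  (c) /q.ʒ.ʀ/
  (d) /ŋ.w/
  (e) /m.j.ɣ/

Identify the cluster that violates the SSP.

e

(a) sonority 2-3-4-5: well-formed.
(b) sonority 2-3-4: well-formed.
(c) sonority 1-4-7: well-formed.
(d) sonority 5-8: well-formed.
(e) sonority 5-8-4: ill-formed.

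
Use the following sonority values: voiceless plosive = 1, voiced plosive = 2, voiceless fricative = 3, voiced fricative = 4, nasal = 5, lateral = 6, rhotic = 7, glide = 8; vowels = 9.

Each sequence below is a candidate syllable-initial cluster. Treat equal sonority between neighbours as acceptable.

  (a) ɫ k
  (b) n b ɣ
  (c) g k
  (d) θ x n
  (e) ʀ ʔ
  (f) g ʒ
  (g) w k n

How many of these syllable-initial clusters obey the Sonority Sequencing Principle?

2

(a) ɫ k: profile 6-1 — violates.
(b) n b ɣ: profile 5-2-4 — violates.
(c) g k: profile 2-1 — violates.
(d) θ x n: profile 3-3-5 — obeys.
(e) ʀ ʔ: profile 7-1 — violates.
(f) g ʒ: profile 2-4 — obeys.
(g) w k n: profile 8-1-5 — violates.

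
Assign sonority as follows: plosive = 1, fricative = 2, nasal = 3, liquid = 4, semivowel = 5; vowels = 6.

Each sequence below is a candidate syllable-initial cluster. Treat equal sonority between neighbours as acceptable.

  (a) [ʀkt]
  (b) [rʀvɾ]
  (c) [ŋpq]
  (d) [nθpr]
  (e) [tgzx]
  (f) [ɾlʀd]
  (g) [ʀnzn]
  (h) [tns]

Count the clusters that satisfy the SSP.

(a) sonority 4-1-1: ill-formed.
(b) sonority 4-4-2-4: ill-formed.
(c) sonority 3-1-1: ill-formed.
(d) sonority 3-2-1-4: ill-formed.
(e) sonority 1-1-2-2: well-formed.
(f) sonority 4-4-4-1: ill-formed.
(g) sonority 4-3-2-3: ill-formed.
(h) sonority 1-3-2: ill-formed.

1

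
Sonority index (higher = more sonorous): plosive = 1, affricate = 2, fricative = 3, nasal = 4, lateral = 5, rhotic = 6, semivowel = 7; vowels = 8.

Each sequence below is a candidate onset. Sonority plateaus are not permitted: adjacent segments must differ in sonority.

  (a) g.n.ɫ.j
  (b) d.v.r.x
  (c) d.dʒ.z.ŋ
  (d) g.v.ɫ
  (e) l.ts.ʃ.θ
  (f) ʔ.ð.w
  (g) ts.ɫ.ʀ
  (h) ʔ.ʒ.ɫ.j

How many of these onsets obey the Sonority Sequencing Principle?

6

(a) g.n.ɫ.j: profile 1-4-5-7 — obeys.
(b) d.v.r.x: profile 1-3-6-3 — violates.
(c) d.dʒ.z.ŋ: profile 1-2-3-4 — obeys.
(d) g.v.ɫ: profile 1-3-5 — obeys.
(e) l.ts.ʃ.θ: profile 5-2-3-3 — violates.
(f) ʔ.ð.w: profile 1-3-7 — obeys.
(g) ts.ɫ.ʀ: profile 2-5-6 — obeys.
(h) ʔ.ʒ.ɫ.j: profile 1-3-5-7 — obeys.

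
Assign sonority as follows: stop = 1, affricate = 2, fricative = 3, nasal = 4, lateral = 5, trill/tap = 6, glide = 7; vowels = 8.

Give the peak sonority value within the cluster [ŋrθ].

/ŋ/: nasal = 4.
/r/: trill/tap = 6.
/θ/: fricative = 3.
The maximum is 6.

6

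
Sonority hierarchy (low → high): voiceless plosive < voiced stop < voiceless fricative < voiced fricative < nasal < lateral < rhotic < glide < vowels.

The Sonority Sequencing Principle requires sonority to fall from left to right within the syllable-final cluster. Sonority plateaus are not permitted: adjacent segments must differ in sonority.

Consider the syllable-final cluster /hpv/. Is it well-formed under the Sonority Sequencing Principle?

no

/h/ is a voiceless fricative (sonority 3).
/p/ is a voiceless plosive (sonority 1).
/v/ is a voiced fricative (sonority 4).
The profile is 3-1-4. Between /p/ (1) and /v/ (4) sonority does not fall, so the cluster violates the SSP.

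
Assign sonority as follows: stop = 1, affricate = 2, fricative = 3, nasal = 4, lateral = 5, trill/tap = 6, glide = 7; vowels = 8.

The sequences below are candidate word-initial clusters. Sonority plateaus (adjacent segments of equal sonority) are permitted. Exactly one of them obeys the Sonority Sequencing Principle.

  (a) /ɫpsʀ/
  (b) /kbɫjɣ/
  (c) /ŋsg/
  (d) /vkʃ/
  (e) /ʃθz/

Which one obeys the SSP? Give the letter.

(a) 5-1-3-6 → violates
(b) 1-1-5-7-3 → violates
(c) 4-3-1 → violates
(d) 3-1-3 → violates
(e) 3-3-3 → obeys

e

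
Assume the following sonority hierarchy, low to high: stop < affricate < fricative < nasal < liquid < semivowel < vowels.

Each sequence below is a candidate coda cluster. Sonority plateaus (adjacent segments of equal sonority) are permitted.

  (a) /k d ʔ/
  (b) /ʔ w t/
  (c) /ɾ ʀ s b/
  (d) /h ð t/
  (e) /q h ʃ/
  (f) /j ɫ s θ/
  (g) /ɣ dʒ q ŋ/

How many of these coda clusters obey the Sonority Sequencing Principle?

4

(a) /k d ʔ/: profile 1-1-1 — obeys.
(b) /ʔ w t/: profile 1-6-1 — violates.
(c) /ɾ ʀ s b/: profile 5-5-3-1 — obeys.
(d) /h ð t/: profile 3-3-1 — obeys.
(e) /q h ʃ/: profile 1-3-3 — violates.
(f) /j ɫ s θ/: profile 6-5-3-3 — obeys.
(g) /ɣ dʒ q ŋ/: profile 3-2-1-4 — violates.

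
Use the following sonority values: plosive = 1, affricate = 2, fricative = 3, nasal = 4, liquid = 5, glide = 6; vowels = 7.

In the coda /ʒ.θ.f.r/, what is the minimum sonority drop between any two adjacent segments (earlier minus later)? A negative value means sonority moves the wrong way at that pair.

/ʒ/ is a fricative (sonority 3).
/θ/ is a fricative (sonority 3).
/f/ is a fricative (sonority 3).
/r/ is a liquid (sonority 5).
/ʒ/→/θ/: change +0.
/θ/→/f/: change +0.
/f/→/r/: change -2.
Minimum = -2.

-2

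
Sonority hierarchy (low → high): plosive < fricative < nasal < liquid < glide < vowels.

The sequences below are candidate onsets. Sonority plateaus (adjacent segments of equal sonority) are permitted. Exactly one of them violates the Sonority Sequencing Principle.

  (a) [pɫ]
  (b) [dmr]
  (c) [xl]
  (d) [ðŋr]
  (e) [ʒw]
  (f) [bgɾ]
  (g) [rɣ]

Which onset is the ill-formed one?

g

(a) 1-4 → obeys
(b) 1-3-4 → obeys
(c) 2-4 → obeys
(d) 2-3-4 → obeys
(e) 2-5 → obeys
(f) 1-1-4 → obeys
(g) 4-2 → violates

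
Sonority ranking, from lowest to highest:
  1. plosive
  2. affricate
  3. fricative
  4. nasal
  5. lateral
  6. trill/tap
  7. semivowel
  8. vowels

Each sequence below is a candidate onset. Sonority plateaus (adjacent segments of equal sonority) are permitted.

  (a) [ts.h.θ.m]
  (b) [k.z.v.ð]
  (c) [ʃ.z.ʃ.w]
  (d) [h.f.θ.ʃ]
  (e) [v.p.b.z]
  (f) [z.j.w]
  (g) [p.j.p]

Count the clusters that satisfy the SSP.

(a) sonority 2-3-3-4: well-formed.
(b) sonority 1-3-3-3: well-formed.
(c) sonority 3-3-3-7: well-formed.
(d) sonority 3-3-3-3: well-formed.
(e) sonority 3-1-1-3: ill-formed.
(f) sonority 3-7-7: well-formed.
(g) sonority 1-7-1: ill-formed.

5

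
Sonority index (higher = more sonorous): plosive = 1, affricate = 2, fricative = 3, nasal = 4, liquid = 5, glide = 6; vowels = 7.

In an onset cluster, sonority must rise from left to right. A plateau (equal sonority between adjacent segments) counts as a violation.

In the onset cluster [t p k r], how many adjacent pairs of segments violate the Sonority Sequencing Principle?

2

/t/: plosive = 1.
/p/: plosive = 1.
/k/: plosive = 1.
/r/: liquid = 5.
/t/→/p/: 1→1 (plateau) — violation.
/p/→/k/: 1→1 (plateau) — violation.
/k/→/r/: 1→5 (rises) — ok.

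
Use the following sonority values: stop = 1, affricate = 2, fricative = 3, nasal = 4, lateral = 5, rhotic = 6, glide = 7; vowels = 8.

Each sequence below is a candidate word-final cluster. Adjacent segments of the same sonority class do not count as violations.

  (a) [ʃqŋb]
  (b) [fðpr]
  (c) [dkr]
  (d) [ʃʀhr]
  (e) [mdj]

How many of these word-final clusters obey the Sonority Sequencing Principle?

(a) [ʃqŋb]: profile 3-1-4-1 — violates.
(b) [fðpr]: profile 3-3-1-6 — violates.
(c) [dkr]: profile 1-1-6 — violates.
(d) [ʃʀhr]: profile 3-6-3-6 — violates.
(e) [mdj]: profile 4-1-7 — violates.

0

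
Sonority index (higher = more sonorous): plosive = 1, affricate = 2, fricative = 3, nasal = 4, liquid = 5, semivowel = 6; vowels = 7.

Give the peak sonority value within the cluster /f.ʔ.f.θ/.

3

/f/ — fricative, sonority 3.
/ʔ/ — plosive, sonority 1.
/f/ — fricative, sonority 3.
/θ/ — fricative, sonority 3.
The maximum is 3.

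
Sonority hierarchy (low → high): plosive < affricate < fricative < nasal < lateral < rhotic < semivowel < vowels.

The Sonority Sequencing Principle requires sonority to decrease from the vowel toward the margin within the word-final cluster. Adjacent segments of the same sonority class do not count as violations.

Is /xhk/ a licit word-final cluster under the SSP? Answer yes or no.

/x/ is a fricative (sonority 3).
/h/ is a fricative (sonority 3).
/k/ is a plosive (sonority 1).
The profile 3-3-1 is non-increasing (plateaus allowed), so the word-final cluster satisfies the SSP.

yes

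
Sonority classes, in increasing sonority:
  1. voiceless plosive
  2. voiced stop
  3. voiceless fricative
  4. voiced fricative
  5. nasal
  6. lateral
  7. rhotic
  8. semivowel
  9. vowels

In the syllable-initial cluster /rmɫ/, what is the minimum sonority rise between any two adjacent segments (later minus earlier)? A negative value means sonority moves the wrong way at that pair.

-2

/r/: rhotic = 7.
/m/: nasal = 5.
/ɫ/: lateral = 6.
/r/→/m/: change -2.
/m/→/ɫ/: change +1.
Minimum = -2.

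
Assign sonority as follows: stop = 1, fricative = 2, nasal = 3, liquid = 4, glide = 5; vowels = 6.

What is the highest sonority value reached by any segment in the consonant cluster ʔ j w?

/ʔ/ — stop, sonority 1.
/j/ — glide, sonority 5.
/w/ — glide, sonority 5.
The maximum is 5.

5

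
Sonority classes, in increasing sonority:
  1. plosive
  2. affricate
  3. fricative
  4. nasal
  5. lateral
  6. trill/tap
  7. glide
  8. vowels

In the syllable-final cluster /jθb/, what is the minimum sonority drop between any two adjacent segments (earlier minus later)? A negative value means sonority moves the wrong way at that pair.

2

/j/ — glide, sonority 7.
/θ/ — fricative, sonority 3.
/b/ — plosive, sonority 1.
/j/→/θ/: change +4.
/θ/→/b/: change +2.
Minimum = 2.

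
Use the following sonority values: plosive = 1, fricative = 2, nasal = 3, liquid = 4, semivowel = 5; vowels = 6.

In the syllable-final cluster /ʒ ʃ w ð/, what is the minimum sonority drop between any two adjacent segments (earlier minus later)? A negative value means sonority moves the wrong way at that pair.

-3

/ʒ/ — fricative, sonority 2.
/ʃ/ — fricative, sonority 2.
/w/ — semivowel, sonority 5.
/ð/ — fricative, sonority 2.
/ʒ/→/ʃ/: change +0.
/ʃ/→/w/: change -3.
/w/→/ð/: change +3.
Minimum = -3.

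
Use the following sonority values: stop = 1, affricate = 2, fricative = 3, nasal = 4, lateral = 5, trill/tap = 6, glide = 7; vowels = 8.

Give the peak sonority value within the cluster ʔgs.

/ʔ/ — stop, sonority 1.
/g/ — stop, sonority 1.
/s/ — fricative, sonority 3.
The maximum is 3.

3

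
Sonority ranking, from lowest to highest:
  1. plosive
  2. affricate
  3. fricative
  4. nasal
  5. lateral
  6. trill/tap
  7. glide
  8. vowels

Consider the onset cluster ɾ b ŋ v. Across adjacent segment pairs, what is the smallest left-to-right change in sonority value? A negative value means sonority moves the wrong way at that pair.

/ɾ/: trill/tap = 6.
/b/: plosive = 1.
/ŋ/: nasal = 4.
/v/: fricative = 3.
/ɾ/→/b/: change -5.
/b/→/ŋ/: change +3.
/ŋ/→/v/: change -1.
Minimum = -5.

-5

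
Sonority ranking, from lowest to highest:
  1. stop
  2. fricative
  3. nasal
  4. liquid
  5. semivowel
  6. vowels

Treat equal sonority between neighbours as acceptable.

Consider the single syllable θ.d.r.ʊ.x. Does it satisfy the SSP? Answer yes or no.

Onset: /θ/ is a fricative (sonority 2), /d/ is a stop (sonority 1), /r/ is a liquid (sonority 4); then the nucleus /ʊ/ (sonority 6).
Onset profile 2-1-4-6 — does not rise throughout.
Coda: /x/ is a fricative (sonority 2).
Coda profile 6-2 — falls from the nucleus.

no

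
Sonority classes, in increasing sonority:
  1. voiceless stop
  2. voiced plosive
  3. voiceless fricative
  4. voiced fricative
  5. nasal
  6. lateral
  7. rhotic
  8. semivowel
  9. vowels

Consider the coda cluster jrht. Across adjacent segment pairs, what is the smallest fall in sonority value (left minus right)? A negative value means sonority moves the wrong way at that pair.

1

/j/ is a semivowel (sonority 8).
/r/ is a rhotic (sonority 7).
/h/ is a voiceless fricative (sonority 3).
/t/ is a voiceless stop (sonority 1).
/j/→/r/: change +1.
/r/→/h/: change +4.
/h/→/t/: change +2.
Minimum = 1.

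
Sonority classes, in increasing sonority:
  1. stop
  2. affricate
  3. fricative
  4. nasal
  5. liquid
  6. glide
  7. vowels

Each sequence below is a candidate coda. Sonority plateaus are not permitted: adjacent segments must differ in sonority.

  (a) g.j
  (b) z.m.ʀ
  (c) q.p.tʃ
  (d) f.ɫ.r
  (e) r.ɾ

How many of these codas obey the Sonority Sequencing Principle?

(a) g.j: profile 1-6 — violates.
(b) z.m.ʀ: profile 3-4-5 — violates.
(c) q.p.tʃ: profile 1-1-2 — violates.
(d) f.ɫ.r: profile 3-5-5 — violates.
(e) r.ɾ: profile 5-5 — violates.

0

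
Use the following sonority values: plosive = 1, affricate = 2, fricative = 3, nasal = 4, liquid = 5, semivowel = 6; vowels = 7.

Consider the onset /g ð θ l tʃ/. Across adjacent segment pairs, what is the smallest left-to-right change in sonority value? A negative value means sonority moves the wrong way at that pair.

/g/ — plosive, sonority 1.
/ð/ — fricative, sonority 3.
/θ/ — fricative, sonority 3.
/l/ — liquid, sonority 5.
/tʃ/ — affricate, sonority 2.
/g/→/ð/: change +2.
/ð/→/θ/: change +0.
/θ/→/l/: change +2.
/l/→/tʃ/: change -3.
Minimum = -3.

-3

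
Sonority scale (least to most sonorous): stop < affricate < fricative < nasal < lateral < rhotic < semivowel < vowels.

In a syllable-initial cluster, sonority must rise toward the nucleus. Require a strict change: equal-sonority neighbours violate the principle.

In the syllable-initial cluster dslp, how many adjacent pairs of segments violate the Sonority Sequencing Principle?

/d/ is a stop (sonority 1).
/s/ is a fricative (sonority 3).
/l/ is a lateral (sonority 5).
/p/ is a stop (sonority 1).
/d/→/s/: 1→3 (rises) — ok.
/s/→/l/: 3→5 (rises) — ok.
/l/→/p/: 5→1 (does not rise) — violation.

1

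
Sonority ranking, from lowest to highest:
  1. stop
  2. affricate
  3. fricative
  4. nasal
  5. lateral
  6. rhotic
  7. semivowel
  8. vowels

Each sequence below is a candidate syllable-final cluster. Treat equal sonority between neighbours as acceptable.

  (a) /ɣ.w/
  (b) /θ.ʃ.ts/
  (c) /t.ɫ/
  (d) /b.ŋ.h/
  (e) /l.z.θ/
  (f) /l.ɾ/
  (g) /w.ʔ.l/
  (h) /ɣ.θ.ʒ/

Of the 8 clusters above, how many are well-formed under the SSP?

(a) 3-7 → violates
(b) 3-3-2 → obeys
(c) 1-5 → violates
(d) 1-4-3 → violates
(e) 5-3-3 → obeys
(f) 5-6 → violates
(g) 7-1-5 → violates
(h) 3-3-3 → obeys

3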